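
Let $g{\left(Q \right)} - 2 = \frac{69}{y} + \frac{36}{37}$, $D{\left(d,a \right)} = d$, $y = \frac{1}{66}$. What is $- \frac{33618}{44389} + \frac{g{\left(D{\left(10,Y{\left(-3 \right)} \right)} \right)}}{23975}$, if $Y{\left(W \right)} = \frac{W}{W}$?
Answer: $- \frac{22337346838}{39376372175} \approx -0.56728$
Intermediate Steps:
$y = \frac{1}{66} \approx 0.015152$
$Y{\left(W \right)} = 1$
$g{\left(Q \right)} = \frac{168608}{37}$ ($g{\left(Q \right)} = 2 + \left(69 \frac{1}{\frac{1}{66}} + \frac{36}{37}\right) = 2 + \left(69 \cdot 66 + 36 \cdot \frac{1}{37}\right) = 2 + \left(4554 + \frac{36}{37}\right) = 2 + \frac{168534}{37} = \frac{168608}{37}$)
$- \frac{33618}{44389} + \frac{g{\left(D{\left(10,Y{\left(-3 \right)} \right)} \right)}}{23975} = - \frac{33618}{44389} + \frac{168608}{37 \cdot 23975} = \left(-33618\right) \frac{1}{44389} + \frac{168608}{37} \cdot \frac{1}{23975} = - \frac{33618}{44389} + \frac{168608}{887075} = - \frac{22337346838}{39376372175}$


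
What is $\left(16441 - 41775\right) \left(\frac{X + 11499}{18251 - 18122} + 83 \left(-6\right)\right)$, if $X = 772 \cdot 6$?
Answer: $\frac{406281358}{43} \approx 9.4484 \cdot 10^{6}$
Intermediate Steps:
$X = 4632$
$\left(16441 - 41775\right) \left(\frac{X + 11499}{18251 - 18122} + 83 \left(-6\right)\right) = \left(16441 - 41775\right) \left(\frac{4632 + 11499}{18251 - 18122} + 83 \left(-6\right)\right) = - 25334 \left(\frac{16131}{129} - 498\right) = - 25334 \left(16131 \cdot \frac{1}{129} - 498\right) = - 25334 \left(\frac{5377}{43} - 498\right) = \left(-25334\right) \left(- \frac{16037}{43}\right) = \frac{406281358}{43}$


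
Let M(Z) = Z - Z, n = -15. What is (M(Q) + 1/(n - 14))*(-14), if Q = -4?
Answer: 14/29 ≈ 0.48276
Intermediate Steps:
M(Z) = 0
(M(Q) + 1/(n - 14))*(-14) = (0 + 1/(-15 - 14))*(-14) = (0 + 1/(-29))*(-14) = (0 - 1/29)*(-14) = -1/29*(-14) = 14/29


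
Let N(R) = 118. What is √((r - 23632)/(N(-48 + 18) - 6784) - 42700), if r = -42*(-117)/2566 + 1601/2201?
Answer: I*√420255432505207235719882/3137334013 ≈ 206.63*I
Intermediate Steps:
r = 7461940/2823883 (r = 4914*(1/2566) + 1601*(1/2201) = 2457/1283 + 1601/2201 = 7461940/2823883 ≈ 2.6424)
√((r - 23632)/(N(-48 + 18) - 6784) - 42700) = √((7461940/2823883 - 23632)/(118 - 6784) - 42700) = √(-66726541116/2823883/(-6666) - 42700) = √(-66726541116/2823883*(-1/6666) - 42700) = √(11121090186/3137334013 - 42700) = √(-133953041264914/3137334013) = I*√420255432505207235719882/3137334013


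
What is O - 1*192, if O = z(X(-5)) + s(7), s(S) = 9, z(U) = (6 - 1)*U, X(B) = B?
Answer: -208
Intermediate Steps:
z(U) = 5*U
O = -16 (O = 5*(-5) + 9 = -25 + 9 = -16)
O - 1*192 = -16 - 1*192 = -16 - 192 = -208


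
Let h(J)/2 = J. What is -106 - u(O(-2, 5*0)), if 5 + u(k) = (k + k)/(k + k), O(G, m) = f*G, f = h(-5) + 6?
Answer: -102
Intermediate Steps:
h(J) = 2*J
f = -4 (f = 2*(-5) + 6 = -10 + 6 = -4)
O(G, m) = -4*G
u(k) = -4 (u(k) = -5 + (k + k)/(k + k) = -5 + (2*k)/((2*k)) = -5 + (2*k)*(1/(2*k)) = -5 + 1 = -4)
-106 - u(O(-2, 5*0)) = -106 - 1*(-4) = -106 + 4 = -102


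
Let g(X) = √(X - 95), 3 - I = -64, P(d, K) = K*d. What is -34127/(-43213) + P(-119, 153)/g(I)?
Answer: 34127/43213 + 2601*I*√7/2 ≈ 0.78974 + 3440.8*I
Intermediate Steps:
I = 67 (I = 3 - 1*(-64) = 3 + 64 = 67)
g(X) = √(-95 + X)
-34127/(-43213) + P(-119, 153)/g(I) = -34127/(-43213) + (153*(-119))/(√(-95 + 67)) = -34127*(-1/43213) - 18207*(-I*√7/14) = 34127/43213 - 18207*(-I*√7/14) = 34127/43213 - (-2601)*I*√7/2 = 34127/43213 + 2601*I*√7/2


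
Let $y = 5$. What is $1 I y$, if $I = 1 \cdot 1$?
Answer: $5$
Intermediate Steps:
$I = 1$
$1 I y = 1 \cdot 1 \cdot 5 = 1 \cdot 5 = 5$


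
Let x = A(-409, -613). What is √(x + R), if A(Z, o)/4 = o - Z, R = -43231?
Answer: I*√44047 ≈ 209.87*I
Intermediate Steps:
A(Z, o) = -4*Z + 4*o (A(Z, o) = 4*(o - Z) = -4*Z + 4*o)
x = -816 (x = -4*(-409) + 4*(-613) = 1636 - 2452 = -816)
√(x + R) = √(-816 - 43231) = √(-44047) = I*√44047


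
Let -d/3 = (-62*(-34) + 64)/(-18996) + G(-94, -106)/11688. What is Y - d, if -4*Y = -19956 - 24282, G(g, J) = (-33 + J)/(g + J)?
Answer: 13641178393637/1233473600 ≈ 11059.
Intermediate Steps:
G(g, J) = (-33 + J)/(J + g)
d = 422885563/1233473600 (d = -3*((-62*(-34) + 64)/(-18996) + ((-33 - 106)/(-106 - 94))/11688) = -3*((2108 + 64)*(-1/18996) + (-139/(-200))*(1/11688)) = -3*(2172*(-1/18996) - 1/200*(-139)*(1/11688)) = -3*(-181/1583 + (139/200)*(1/11688)) = -3*(-181/1583 + 139/2337600) = -3*(-422885563/3700420800) = 422885563/1233473600 ≈ 0.34284)
Y = 22119/2 (Y = -(-19956 - 24282)/4 = -¼*(-44238) = 22119/2 ≈ 11060.)
Y - d = 22119/2 - 1*422885563/1233473600 = 22119/2 - 422885563/1233473600 = 13641178393637/1233473600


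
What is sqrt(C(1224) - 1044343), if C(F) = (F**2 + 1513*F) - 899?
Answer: 3*sqrt(256094) ≈ 1518.2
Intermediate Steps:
C(F) = -899 + F**2 + 1513*F
sqrt(C(1224) - 1044343) = sqrt((-899 + 1224**2 + 1513*1224) - 1044343) = sqrt((-899 + 1498176 + 1851912) - 1044343) = sqrt(3349189 - 1044343) = sqrt(2304846) = 3*sqrt(256094)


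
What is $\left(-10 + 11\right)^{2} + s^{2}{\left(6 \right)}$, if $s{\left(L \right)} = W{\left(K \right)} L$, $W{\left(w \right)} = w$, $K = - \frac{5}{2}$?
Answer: $226$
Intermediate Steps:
$K = - \frac{5}{2}$ ($K = \left(-5\right) \frac{1}{2} = - \frac{5}{2} \approx -2.5$)
$s{\left(L \right)} = - \frac{5 L}{2}$
$\left(-10 + 11\right)^{2} + s^{2}{\left(6 \right)} = \left(-10 + 11\right)^{2} + \left(\left(- \frac{5}{2}\right) 6\right)^{2} = 1^{2} + \left(-15\right)^{2} = 1 + 225 = 226$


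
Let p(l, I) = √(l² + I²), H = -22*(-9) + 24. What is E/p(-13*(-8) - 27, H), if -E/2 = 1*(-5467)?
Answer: 10934*√55213/55213 ≈ 46.533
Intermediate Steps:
H = 222 (H = 198 + 24 = 222)
E = 10934 (E = -2*(-5467) = 10934)
p(l, I) = √(I² + l²)
E/p(-13*(-8) - 27, H) = 10934/(√(222² + (-13*(-8) - 27)²)) = 10934/(√(49284 + (104 - 27)²)) = 10934/(√(49284 + 77²)) = 10934/(√(49284 + 5929)) = 10934/(√55213) = 10934*(√55213/55213) = 10934*√55213/55213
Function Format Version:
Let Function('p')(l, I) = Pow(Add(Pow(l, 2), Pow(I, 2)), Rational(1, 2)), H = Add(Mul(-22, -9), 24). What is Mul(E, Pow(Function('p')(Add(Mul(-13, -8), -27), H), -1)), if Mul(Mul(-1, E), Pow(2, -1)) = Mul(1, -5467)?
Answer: Mul(Rational(10934, 55213), Pow(55213, Rational(1, 2))) ≈ 46.533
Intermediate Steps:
H = 222 (H = Add(198, 24) = 222)
E = 10934 (E = Mul(-2, Mul(1, -5467)) = Mul(-2, -5467) = 10934)
Function('p')(l, I) = Pow(Add(Pow(I, 2), Pow(l, 2)), Rational(1, 2))
Mul(E, Pow(Function('p')(Add(Mul(-13, -8), -27), H), -1)) = Mul(10934, Pow(Pow(Add(Pow(222, 2), Pow(Add(Mul(-13, -8), -27), 2)), Rational(1, 2)), -1)) = Mul(10934, Pow(Pow(Add(49284, Pow(Add(104, -27), 2)), Rational(1, 2)), -1)) = Mul(10934, Pow(Pow(Add(49284, Pow(77, 2)), Rational(1, 2)), -1)) = Mul(10934, Pow(Pow(Add(49284, 5929), Rational(1, 2)), -1)) = Mul(10934, Pow(Pow(55213, Rational(1, 2)), -1)) = Mul(10934, Mul(Rational(1, 55213), Pow(55213, Rational(1, 2)))) = Mul(Rational(10934, 55213), Pow(55213, Rational(1, 2)))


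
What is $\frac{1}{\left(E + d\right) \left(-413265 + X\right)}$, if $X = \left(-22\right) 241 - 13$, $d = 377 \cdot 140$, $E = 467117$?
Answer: $- \frac{1}{217618486260} \approx -4.5952 \cdot 10^{-12}$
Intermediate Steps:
$d = 52780$
$X = -5315$ ($X = -5302 - 13 = -5315$)
$\frac{1}{\left(E + d\right) \left(-413265 + X\right)} = \frac{1}{\left(467117 + 52780\right) \left(-413265 - 5315\right)} = \frac{1}{519897 \left(-418580\right)} = \frac{1}{-217618486260} = - \frac{1}{217618486260}$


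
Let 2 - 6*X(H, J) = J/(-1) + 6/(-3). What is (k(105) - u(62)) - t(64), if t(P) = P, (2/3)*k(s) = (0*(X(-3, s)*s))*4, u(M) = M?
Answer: -126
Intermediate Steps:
X(H, J) = ⅔ + J/6 (X(H, J) = ⅓ - (J/(-1) + 6/(-3))/6 = ⅓ - (J*(-1) + 6*(-⅓))/6 = ⅓ - (-J - 2)/6 = ⅓ - (-2 - J)/6 = ⅓ + (⅓ + J/6) = ⅔ + J/6)
k(s) = 0 (k(s) = 3*((0*((⅔ + s/6)*s))*4)/2 = 3*((0*(s*(⅔ + s/6)))*4)/2 = 3*(0*4)/2 = (3/2)*0 = 0)
(k(105) - u(62)) - t(64) = (0 - 1*62) - 1*64 = (0 - 62) - 64 = -62 - 64 = -126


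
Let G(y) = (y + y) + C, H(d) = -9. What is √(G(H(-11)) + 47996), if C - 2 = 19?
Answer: √47999 ≈ 219.09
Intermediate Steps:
C = 21 (C = 2 + 19 = 21)
G(y) = 21 + 2*y (G(y) = (y + y) + 21 = 2*y + 21 = 21 + 2*y)
√(G(H(-11)) + 47996) = √((21 + 2*(-9)) + 47996) = √((21 - 18) + 47996) = √(3 + 47996) = √47999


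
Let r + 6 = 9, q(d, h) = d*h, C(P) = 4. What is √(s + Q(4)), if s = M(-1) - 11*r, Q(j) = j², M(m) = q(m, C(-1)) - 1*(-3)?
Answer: 3*I*√2 ≈ 4.2426*I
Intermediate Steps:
M(m) = 3 + 4*m (M(m) = m*4 - 1*(-3) = 4*m + 3 = 3 + 4*m)
r = 3 (r = -6 + 9 = 3)
s = -34 (s = (3 + 4*(-1)) - 11*3 = (3 - 4) - 33 = -1 - 33 = -34)
√(s + Q(4)) = √(-34 + 4²) = √(-34 + 16) = √(-18) = 3*I*√2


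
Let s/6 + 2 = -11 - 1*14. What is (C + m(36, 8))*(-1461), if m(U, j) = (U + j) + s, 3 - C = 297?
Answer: 601932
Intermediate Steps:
C = -294 (C = 3 - 1*297 = 3 - 297 = -294)
s = -162 (s = -12 + 6*(-11 - 1*14) = -12 + 6*(-11 - 14) = -12 + 6*(-25) = -12 - 150 = -162)
m(U, j) = -162 + U + j (m(U, j) = (U + j) - 162 = -162 + U + j)
(C + m(36, 8))*(-1461) = (-294 + (-162 + 36 + 8))*(-1461) = (-294 - 118)*(-1461) = -412*(-1461) = 601932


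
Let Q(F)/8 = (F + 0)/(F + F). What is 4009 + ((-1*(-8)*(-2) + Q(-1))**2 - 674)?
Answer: 3479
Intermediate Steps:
Q(F) = 4 (Q(F) = 8*((F + 0)/(F + F)) = 8*(F/((2*F))) = 8*(F*(1/(2*F))) = 8*(1/2) = 4)
4009 + ((-1*(-8)*(-2) + Q(-1))**2 - 674) = 4009 + ((-1*(-8)*(-2) + 4)**2 - 674) = 4009 + ((8*(-2) + 4)**2 - 674) = 4009 + ((-16 + 4)**2 - 674) = 4009 + ((-12)**2 - 674) = 4009 + (144 - 674) = 4009 - 530 = 3479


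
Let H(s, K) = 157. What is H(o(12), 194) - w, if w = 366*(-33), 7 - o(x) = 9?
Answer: 12235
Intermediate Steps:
o(x) = -2 (o(x) = 7 - 1*9 = 7 - 9 = -2)
w = -12078
H(o(12), 194) - w = 157 - 1*(-12078) = 157 + 12078 = 12235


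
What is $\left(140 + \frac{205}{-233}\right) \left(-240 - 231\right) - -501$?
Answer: $- \frac{15150732}{233} \approx -65025.0$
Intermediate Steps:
$\left(140 + \frac{205}{-233}\right) \left(-240 - 231\right) - -501 = \left(140 + 205 \left(- \frac{1}{233}\right)\right) \left(-471\right) + 501 = \left(140 - \frac{205}{233}\right) \left(-471\right) + 501 = \frac{32415}{233} \left(-471\right) + 501 = - \frac{15267465}{233} + 501 = - \frac{15150732}{233}$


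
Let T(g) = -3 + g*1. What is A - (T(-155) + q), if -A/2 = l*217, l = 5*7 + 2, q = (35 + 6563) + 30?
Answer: -22528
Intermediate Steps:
T(g) = -3 + g
q = 6628 (q = 6598 + 30 = 6628)
l = 37 (l = 35 + 2 = 37)
A = -16058 (A = -74*217 = -2*8029 = -16058)
A - (T(-155) + q) = -16058 - ((-3 - 155) + 6628) = -16058 - (-158 + 6628) = -16058 - 1*6470 = -16058 - 6470 = -22528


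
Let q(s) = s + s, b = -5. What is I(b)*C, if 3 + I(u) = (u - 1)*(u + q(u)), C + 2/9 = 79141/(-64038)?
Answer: -8123335/64038 ≈ -126.85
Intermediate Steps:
q(s) = 2*s
C = -280115/192114 (C = -2/9 + 79141/(-64038) = -2/9 + 79141*(-1/64038) = -2/9 - 79141/64038 = -280115/192114 ≈ -1.4581)
I(u) = -3 + 3*u*(-1 + u) (I(u) = -3 + (u - 1)*(u + 2*u) = -3 + (-1 + u)*(3*u) = -3 + 3*u*(-1 + u))
I(b)*C = (-3 - 3*(-5) + 3*(-5)²)*(-280115/192114) = (-3 + 15 + 3*25)*(-280115/192114) = (-3 + 15 + 75)*(-280115/192114) = 87*(-280115/192114) = -8123335/64038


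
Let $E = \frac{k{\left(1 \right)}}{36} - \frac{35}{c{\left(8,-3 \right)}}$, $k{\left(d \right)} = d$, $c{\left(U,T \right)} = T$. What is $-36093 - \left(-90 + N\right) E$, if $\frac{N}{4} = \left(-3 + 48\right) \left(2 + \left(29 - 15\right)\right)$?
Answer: $- \frac{137441}{2} \approx -68721.0$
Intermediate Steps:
$N = 2880$ ($N = 4 \left(-3 + 48\right) \left(2 + \left(29 - 15\right)\right) = 4 \cdot 45 \left(2 + 14\right) = 4 \cdot 45 \cdot 16 = 4 \cdot 720 = 2880$)
$E = \frac{421}{36}$ ($E = 1 \cdot \frac{1}{36} - \frac{35}{-3} = 1 \cdot \frac{1}{36} - - \frac{35}{3} = \frac{1}{36} + \frac{35}{3} = \frac{421}{36} \approx 11.694$)
$-36093 - \left(-90 + N\right) E = -36093 - \left(-90 + 2880\right) \frac{421}{36} = -36093 - 2790 \cdot \frac{421}{36} = -36093 - \frac{65255}{2} = - \frac{137441}{2}$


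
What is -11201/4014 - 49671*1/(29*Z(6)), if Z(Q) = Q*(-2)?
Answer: 32580241/232812 ≈ 139.94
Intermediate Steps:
Z(Q) = -2*Q
-11201/4014 - 49671*1/(29*Z(6)) = -11201/4014 - 49671/((29*(-1*(-1)))*(-2*6)) = -11201*1/4014 - 49671/((29*1)*(-12)) = -11201/4014 - 49671/(29*(-12)) = -11201/4014 - 49671/(-348) = -11201/4014 - 49671*(-1/348) = -11201/4014 + 16557/116 = 32580241/232812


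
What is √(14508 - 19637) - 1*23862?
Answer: -23862 + I*√5129 ≈ -23862.0 + 71.617*I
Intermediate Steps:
√(14508 - 19637) - 1*23862 = √(-5129) - 23862 = I*√5129 - 23862 = -23862 + I*√5129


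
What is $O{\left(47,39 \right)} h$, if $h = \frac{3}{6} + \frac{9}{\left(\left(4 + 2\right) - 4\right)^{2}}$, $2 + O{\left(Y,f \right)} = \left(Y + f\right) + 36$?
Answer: $330$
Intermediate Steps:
$O{\left(Y,f \right)} = 34 + Y + f$ ($O{\left(Y,f \right)} = -2 + \left(\left(Y + f\right) + 36\right) = -2 + \left(36 + Y + f\right) = 34 + Y + f$)
$h = \frac{11}{4}$ ($h = 3 \cdot \frac{1}{6} + \frac{9}{\left(6 - 4\right)^{2}} = \frac{1}{2} + \frac{9}{2^{2}} = \frac{1}{2} + \frac{9}{4} = \frac{11}{4} \approx 2.75$)
$O{\left(47,39 \right)} h = \left(34 + 47 + 39\right) \frac{11}{4} = 120 \cdot \frac{11}{4} = 330$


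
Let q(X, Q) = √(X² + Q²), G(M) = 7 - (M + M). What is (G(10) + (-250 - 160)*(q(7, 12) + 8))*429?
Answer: -1412697 - 175890*√193 ≈ -3.8562e+6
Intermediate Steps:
G(M) = 7 - 2*M
q(X, Q) = √(Q² + X²)
(G(10) + (-250 - 160)*(q(7, 12) + 8))*429 = ((7 - 2*10) + (-250 - 160)*(√(12² + 7²) + 8))*429 = ((7 - 20) - 410*(√(144 + 49) + 8))*429 = (-13 - 410*(√193 + 8))*429 = (-13 - 410*(8 + √193))*429 = (-13 + (-3280 - 410*√193))*429 = (-3293 - 410*√193)*429 = -1412697 - 175890*√193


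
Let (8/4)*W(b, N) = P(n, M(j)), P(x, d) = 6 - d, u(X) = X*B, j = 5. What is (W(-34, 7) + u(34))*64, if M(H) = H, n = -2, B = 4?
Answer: 8736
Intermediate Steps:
u(X) = 4*X (u(X) = X*4 = 4*X)
W(b, N) = ½ (W(b, N) = (6 - 1*5)/2 = (6 - 5)/2 = (½)*1 = ½)
(W(-34, 7) + u(34))*64 = (½ + 4*34)*64 = (½ + 136)*64 = (273/2)*64 = 8736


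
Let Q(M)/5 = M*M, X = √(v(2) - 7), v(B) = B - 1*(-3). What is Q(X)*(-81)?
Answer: 810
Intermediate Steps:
v(B) = 3 + B (v(B) = B + 3 = 3 + B)
X = I*√2 (X = √((3 + 2) - 7) = √(5 - 7) = √(-2) = I*√2 ≈ 1.4142*I)
Q(M) = 5*M² (Q(M) = 5*(M*M) = 5*M²)
Q(X)*(-81) = (5*(I*√2)²)*(-81) = (5*(-2))*(-81) = -10*(-81) = 810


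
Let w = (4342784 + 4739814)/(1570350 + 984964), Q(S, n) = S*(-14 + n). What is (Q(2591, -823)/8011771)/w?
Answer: -2770812573219/36383847630529 ≈ -0.076155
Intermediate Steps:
w = 4541299/1277657 (w = 9082598/2555314 = 9082598*(1/2555314) = 4541299/1277657 ≈ 3.5544)
(Q(2591, -823)/8011771)/w = ((2591*(-14 - 823))/8011771)/(4541299/1277657) = ((2591*(-837))*(1/8011771))*(1277657/4541299) = -2168667*1/8011771*(1277657/4541299) = -2168667/8011771*1277657/4541299 = -2770812573219/36383847630529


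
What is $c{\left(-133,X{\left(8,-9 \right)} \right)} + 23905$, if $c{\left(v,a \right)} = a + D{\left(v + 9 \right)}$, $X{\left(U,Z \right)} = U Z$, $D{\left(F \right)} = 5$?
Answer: $23838$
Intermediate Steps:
$c{\left(v,a \right)} = 5 + a$ ($c{\left(v,a \right)} = a + 5 = 5 + a$)
$c{\left(-133,X{\left(8,-9 \right)} \right)} + 23905 = \left(5 + 8 \left(-9\right)\right) + 23905 = \left(5 - 72\right) + 23905 = -67 + 23905 = 23838$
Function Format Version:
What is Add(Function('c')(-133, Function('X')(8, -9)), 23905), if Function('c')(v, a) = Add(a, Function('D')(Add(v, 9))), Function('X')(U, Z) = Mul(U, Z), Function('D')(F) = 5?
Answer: 23838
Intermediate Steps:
Function('c')(v, a) = Add(5, a) (Function('c')(v, a) = Add(a, 5) = Add(5, a))
Add(Function('c')(-133, Function('X')(8, -9)), 23905) = Add(Add(5, Mul(8, -9)), 23905) = Add(Add(5, -72), 23905) = Add(-67, 23905) = 23838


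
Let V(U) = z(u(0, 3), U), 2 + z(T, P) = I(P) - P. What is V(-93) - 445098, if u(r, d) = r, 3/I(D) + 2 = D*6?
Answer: -249203923/560 ≈ -4.4501e+5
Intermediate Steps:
I(D) = 3/(-2 + 6*D) (I(D) = 3/(-2 + D*6) = 3/(-2 + 6*D))
z(T, P) = -2 - P + 3/(2*(-1 + 3*P)) (z(T, P) = -2 + (3/(2*(-1 + 3*P)) - P) = -2 + (-P + 3/(2*(-1 + 3*P))) = -2 - P + 3/(2*(-1 + 3*P)))
V(U) = (7 - 10*U - 6*U²)/(2*(-1 + 3*U))
V(-93) - 445098 = (7 - 10*(-93) - 6*(-93)²)/(2*(-1 + 3*(-93))) - 445098 = (7 + 930 - 6*8649)/(2*(-1 - 279)) - 445098 = (½)*(7 + 930 - 51894)/(-280) - 445098 = (½)*(-1/280)*(-50957) - 445098 = 50957/560 - 445098 = -249203923/560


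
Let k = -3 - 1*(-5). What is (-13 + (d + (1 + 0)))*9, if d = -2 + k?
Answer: -108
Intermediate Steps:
k = 2 (k = -3 + 5 = 2)
d = 0 (d = -2 + 2 = 0)
(-13 + (d + (1 + 0)))*9 = (-13 + (0 + (1 + 0)))*9 = (-13 + (0 + 1))*9 = (-13 + 1)*9 = -12*9 = -108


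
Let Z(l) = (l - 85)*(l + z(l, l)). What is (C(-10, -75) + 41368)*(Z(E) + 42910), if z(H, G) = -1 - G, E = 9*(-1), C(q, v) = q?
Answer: 1778559432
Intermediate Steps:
E = -9
Z(l) = 85 - l (Z(l) = (l - 85)*(l + (-1 - l)) = (-85 + l)*(-1) = 85 - l)
(C(-10, -75) + 41368)*(Z(E) + 42910) = (-10 + 41368)*((85 - 1*(-9)) + 42910) = 41358*((85 + 9) + 42910) = 41358*(94 + 42910) = 41358*43004 = 1778559432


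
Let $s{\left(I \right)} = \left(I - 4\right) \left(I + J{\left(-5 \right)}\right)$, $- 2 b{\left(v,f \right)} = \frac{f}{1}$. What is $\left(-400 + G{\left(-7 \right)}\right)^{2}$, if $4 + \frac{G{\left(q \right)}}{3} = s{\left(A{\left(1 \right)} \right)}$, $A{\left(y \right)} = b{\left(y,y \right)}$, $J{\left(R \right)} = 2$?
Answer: $\frac{2989441}{16} \approx 1.8684 \cdot 10^{5}$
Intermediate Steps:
$b{\left(v,f \right)} = - \frac{f}{2}$ ($b{\left(v,f \right)} = - \frac{f 1^{-1}}{2} = - \frac{f 1}{2} = - \frac{f}{2}$)
$A{\left(y \right)} = - \frac{y}{2}$
$s{\left(I \right)} = \left(-4 + I\right) \left(2 + I\right)$ ($s{\left(I \right)} = \left(I - 4\right) \left(I + 2\right) = \left(-4 + I\right) \left(2 + I\right)$)
$G{\left(q \right)} = - \frac{129}{4}$ ($G{\left(q \right)} = -12 + 3 \left(-8 + \left(\left(- \frac{1}{2}\right) 1\right)^{2} - 2 \left(\left(- \frac{1}{2}\right) 1\right)\right) = -12 + 3 \left(-8 + \left(- \frac{1}{2}\right)^{2} - -1\right) = -12 + 3 \left(-8 + \frac{1}{4} + 1\right) = -12 + 3 \left(- \frac{27}{4}\right) = -12 - \frac{81}{4} = - \frac{129}{4}$)
$\left(-400 + G{\left(-7 \right)}\right)^{2} = \left(-400 - \frac{129}{4}\right)^{2} = \left(- \frac{1729}{4}\right)^{2} = \frac{2989441}{16}$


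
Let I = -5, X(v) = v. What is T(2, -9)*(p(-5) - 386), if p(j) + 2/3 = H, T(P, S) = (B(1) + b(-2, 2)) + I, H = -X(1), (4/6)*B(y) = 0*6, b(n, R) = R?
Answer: 1163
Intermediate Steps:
B(y) = 0 (B(y) = 3*(0*6)/2 = (3/2)*0 = 0)
H = -1 (H = -1*1 = -1)
T(P, S) = -3 (T(P, S) = (0 + 2) - 5 = 2 - 5 = -3)
p(j) = -5/3 (p(j) = -⅔ - 1 = -5/3)
T(2, -9)*(p(-5) - 386) = -3*(-5/3 - 386) = -3*(-1163/3) = 1163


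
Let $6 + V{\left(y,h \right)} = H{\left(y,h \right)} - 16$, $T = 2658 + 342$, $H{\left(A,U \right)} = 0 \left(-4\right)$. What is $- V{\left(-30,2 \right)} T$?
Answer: $66000$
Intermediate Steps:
$H{\left(A,U \right)} = 0$
$T = 3000$
$V{\left(y,h \right)} = -22$ ($V{\left(y,h \right)} = -6 + \left(0 - 16\right) = -6 - 16 = -22$)
$- V{\left(-30,2 \right)} T = - \left(-22\right) 3000 = \left(-1\right) \left(-66000\right) = 66000$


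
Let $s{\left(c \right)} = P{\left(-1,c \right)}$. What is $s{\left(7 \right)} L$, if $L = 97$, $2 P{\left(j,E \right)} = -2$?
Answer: $-97$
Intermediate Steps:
$P{\left(j,E \right)} = -1$ ($P{\left(j,E \right)} = \frac{1}{2} \left(-2\right) = -1$)
$s{\left(c \right)} = -1$
$s{\left(7 \right)} L = \left(-1\right) 97 = -97$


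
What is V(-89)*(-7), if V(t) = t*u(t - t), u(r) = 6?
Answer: 3738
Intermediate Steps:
V(t) = 6*t (V(t) = t*6 = 6*t)
V(-89)*(-7) = (6*(-89))*(-7) = -534*(-7) = 3738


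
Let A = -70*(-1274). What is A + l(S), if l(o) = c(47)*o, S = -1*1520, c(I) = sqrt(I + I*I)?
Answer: 89180 - 6080*sqrt(141) ≈ 16984.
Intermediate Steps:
c(I) = sqrt(I + I**2)
A = 89180
S = -1520
l(o) = 4*o*sqrt(141) (l(o) = sqrt(47*(1 + 47))*o = sqrt(47*48)*o = sqrt(2256)*o = (4*sqrt(141))*o = 4*o*sqrt(141))
A + l(S) = 89180 + 4*(-1520)*sqrt(141) = 89180 - 6080*sqrt(141)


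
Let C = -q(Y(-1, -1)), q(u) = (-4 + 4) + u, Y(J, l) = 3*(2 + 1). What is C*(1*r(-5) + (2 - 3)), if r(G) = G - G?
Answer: 9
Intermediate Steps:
Y(J, l) = 9 (Y(J, l) = 3*3 = 9)
q(u) = u (q(u) = 0 + u = u)
r(G) = 0
C = -9 (C = -1*9 = -9)
C*(1*r(-5) + (2 - 3)) = -9*(1*0 + (2 - 3)) = -9*(0 - 1) = -9*(-1) = 9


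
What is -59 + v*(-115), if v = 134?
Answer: -15469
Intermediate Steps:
-59 + v*(-115) = -59 + 134*(-115) = -59 - 15410 = -15469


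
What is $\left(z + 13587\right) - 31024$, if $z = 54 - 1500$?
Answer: $-18883$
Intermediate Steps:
$z = -1446$ ($z = 54 - 1500 = -1446$)
$\left(z + 13587\right) - 31024 = \left(-1446 + 13587\right) - 31024 = 12141 - 31024 = -18883$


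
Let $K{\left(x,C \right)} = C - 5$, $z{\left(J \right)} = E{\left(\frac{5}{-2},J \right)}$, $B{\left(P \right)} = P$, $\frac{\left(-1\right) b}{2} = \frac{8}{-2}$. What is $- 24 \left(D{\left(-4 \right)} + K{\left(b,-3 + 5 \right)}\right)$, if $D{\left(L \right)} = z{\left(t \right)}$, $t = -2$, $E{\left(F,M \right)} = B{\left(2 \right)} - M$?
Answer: $-24$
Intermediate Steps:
$b = 8$ ($b = - 2 \frac{8}{-2} = - 2 \cdot 8 \left(- \frac{1}{2}\right) = \left(-2\right) \left(-4\right) = 8$)
$E{\left(F,M \right)} = 2 - M$
$z{\left(J \right)} = 2 - J$
$D{\left(L \right)} = 4$ ($D{\left(L \right)} = 2 - -2 = 2 + 2 = 4$)
$K{\left(x,C \right)} = -5 + C$
$- 24 \left(D{\left(-4 \right)} + K{\left(b,-3 + 5 \right)}\right) = - 24 \left(4 + \left(-5 + \left(-3 + 5\right)\right)\right) = - 24 \left(4 + \left(-5 + 2\right)\right) = - 24 \left(4 - 3\right) = \left(-24\right) 1 = -24$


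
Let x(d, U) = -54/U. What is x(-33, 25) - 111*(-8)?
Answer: 22146/25 ≈ 885.84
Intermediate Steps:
x(-33, 25) - 111*(-8) = -54/25 - 111*(-8) = -54*1/25 + 888 = -54/25 + 888 = 22146/25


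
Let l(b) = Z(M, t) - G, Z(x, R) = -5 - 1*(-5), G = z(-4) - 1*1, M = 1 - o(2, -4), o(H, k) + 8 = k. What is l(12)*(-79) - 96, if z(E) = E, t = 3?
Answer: -491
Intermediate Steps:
o(H, k) = -8 + k
M = 13 (M = 1 - (-8 - 4) = 1 - 1*(-12) = 1 + 12 = 13)
G = -5 (G = -4 - 1*1 = -4 - 1 = -5)
Z(x, R) = 0 (Z(x, R) = -5 + 5 = 0)
l(b) = 5 (l(b) = 0 - 1*(-5) = 0 + 5 = 5)
l(12)*(-79) - 96 = 5*(-79) - 96 = -395 - 96 = -491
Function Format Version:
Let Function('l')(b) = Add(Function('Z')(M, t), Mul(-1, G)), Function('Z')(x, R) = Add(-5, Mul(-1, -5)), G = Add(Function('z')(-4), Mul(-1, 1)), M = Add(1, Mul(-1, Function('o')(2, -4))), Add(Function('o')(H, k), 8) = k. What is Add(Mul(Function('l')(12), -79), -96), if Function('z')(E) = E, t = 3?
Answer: -491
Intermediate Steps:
Function('o')(H, k) = Add(-8, k)
M = 13 (M = Add(1, Mul(-1, Add(-8, -4))) = Add(1, Mul(-1, -12)) = Add(1, 12) = 13)
G = -5 (G = Add(-4, Mul(-1, 1)) = Add(-4, -1) = -5)
Function('Z')(x, R) = 0 (Function('Z')(x, R) = Add(-5, 5) = 0)
Function('l')(b) = 5 (Function('l')(b) = Add(0, Mul(-1, -5)) = Add(0, 5) = 5)
Add(Mul(Function('l')(12), -79), -96) = Add(Mul(5, -79), -96) = Add(-395, -96) = -491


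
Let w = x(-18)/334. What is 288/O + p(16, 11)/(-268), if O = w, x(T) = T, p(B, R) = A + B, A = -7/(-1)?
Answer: -1432215/268 ≈ -5344.1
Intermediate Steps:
A = 7 (A = -7*(-1) = 7)
p(B, R) = 7 + B
w = -9/167 (w = -18/334 = -18*1/334 = -9/167 ≈ -0.053892)
O = -9/167 ≈ -0.053892
288/O + p(16, 11)/(-268) = 288/(-9/167) + (7 + 16)/(-268) = 288*(-167/9) + 23*(-1/268) = -5344 - 23/268 = -1432215/268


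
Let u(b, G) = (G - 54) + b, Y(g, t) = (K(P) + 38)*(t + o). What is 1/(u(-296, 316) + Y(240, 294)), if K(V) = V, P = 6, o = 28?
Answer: 1/14134 ≈ 7.0751e-5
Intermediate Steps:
Y(g, t) = 1232 + 44*t (Y(g, t) = (6 + 38)*(t + 28) = 44*(28 + t) = 1232 + 44*t)
u(b, G) = -54 + G + b (u(b, G) = (-54 + G) + b = -54 + G + b)
1/(u(-296, 316) + Y(240, 294)) = 1/((-54 + 316 - 296) + (1232 + 44*294)) = 1/(-34 + (1232 + 12936)) = 1/(-34 + 14168) = 1/14134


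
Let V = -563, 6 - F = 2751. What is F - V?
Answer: -2182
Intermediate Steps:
F = -2745 (F = 6 - 1*2751 = 6 - 2751 = -2745)
F - V = -2745 - 1*(-563) = -2745 + 563 = -2182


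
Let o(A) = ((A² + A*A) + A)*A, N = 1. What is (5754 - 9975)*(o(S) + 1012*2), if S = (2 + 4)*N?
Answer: -10518732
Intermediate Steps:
S = 6 (S = (2 + 4)*1 = 6*1 = 6)
o(A) = A*(A + 2*A²) (o(A) = ((A² + A²) + A)*A = (2*A² + A)*A = (A + 2*A²)*A = A*(A + 2*A²))
(5754 - 9975)*(o(S) + 1012*2) = (5754 - 9975)*(6²*(1 + 2*6) + 1012*2) = -4221*(36*(1 + 12) + 2024) = -4221*(36*13 + 2024) = -4221*(468 + 2024) = -4221*2492 = -10518732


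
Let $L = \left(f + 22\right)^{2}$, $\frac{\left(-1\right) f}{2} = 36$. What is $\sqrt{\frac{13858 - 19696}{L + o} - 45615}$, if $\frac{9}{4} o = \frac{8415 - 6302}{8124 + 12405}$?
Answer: $\frac{i \sqrt{608312089789951643031}}{115477738} \approx 213.58 i$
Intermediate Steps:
$f = -72$ ($f = \left(-2\right) 36 = -72$)
$L = 2500$ ($L = \left(-72 + 22\right)^{2} = \left(-50\right)^{2} = 2500$)
$o = \frac{8452}{184761}$ ($o = \frac{4 \frac{8415 - 6302}{8124 + 12405}}{9} = \frac{4 \cdot \frac{2113}{20529}}{9} = \frac{4 \cdot 2113 \cdot \frac{1}{20529}}{9} = \frac{4}{9} \cdot \frac{2113}{20529} = \frac{8452}{184761} \approx 0.045746$)
$\sqrt{\frac{13858 - 19696}{L + o} - 45615} = \sqrt{\frac{13858 - 19696}{2500 + \frac{8452}{184761}} - 45615} = \sqrt{- \frac{5838}{\frac{461910952}{184761}} - 45615} = \sqrt{\left(-5838\right) \frac{184761}{461910952} - 45615} = \sqrt{- \frac{539317359}{230955476} - 45615} = \sqrt{- \frac{10535573355099}{230955476}} = \frac{i \sqrt{608312089789951643031}}{115477738}$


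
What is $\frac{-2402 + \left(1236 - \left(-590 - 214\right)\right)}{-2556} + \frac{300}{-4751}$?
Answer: $\frac{476531}{6071778} \approx 0.078483$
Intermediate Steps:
$\frac{-2402 + \left(1236 - \left(-590 - 214\right)\right)}{-2556} + \frac{300}{-4751} = \left(-2402 + \left(1236 - -804\right)\right) \left(- \frac{1}{2556}\right) + 300 \left(- \frac{1}{4751}\right) = \left(-2402 + \left(1236 + 804\right)\right) \left(- \frac{1}{2556}\right) - \frac{300}{4751} = \left(-2402 + 2040\right) \left(- \frac{1}{2556}\right) - \frac{300}{4751} = \left(-362\right) \left(- \frac{1}{2556}\right) - \frac{300}{4751} = \frac{181}{1278} - \frac{300}{4751} = \frac{476531}{6071778}$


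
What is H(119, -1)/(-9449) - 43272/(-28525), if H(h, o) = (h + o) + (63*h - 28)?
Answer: 192457953/269532725 ≈ 0.71404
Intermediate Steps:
H(h, o) = -28 + o + 64*h (H(h, o) = (h + o) + (-28 + 63*h) = -28 + o + 64*h)
H(119, -1)/(-9449) - 43272/(-28525) = (-28 - 1 + 64*119)/(-9449) - 43272/(-28525) = (-28 - 1 + 7616)*(-1/9449) - 43272*(-1/28525) = 7587*(-1/9449) + 43272/28525 = -7587/9449 + 43272/28525 = 192457953/269532725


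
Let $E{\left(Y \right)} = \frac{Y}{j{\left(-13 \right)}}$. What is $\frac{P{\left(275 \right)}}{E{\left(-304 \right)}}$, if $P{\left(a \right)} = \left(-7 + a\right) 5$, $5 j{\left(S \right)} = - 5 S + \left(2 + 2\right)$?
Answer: $- \frac{4623}{76} \approx -60.829$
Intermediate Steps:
$j{\left(S \right)} = \frac{4}{5} - S$ ($j{\left(S \right)} = \frac{- 5 S + \left(2 + 2\right)}{5} = \frac{- 5 S + 4}{5} = \frac{4 - 5 S}{5} = \frac{4}{5} - S$)
$P{\left(a \right)} = -35 + 5 a$
$E{\left(Y \right)} = \frac{5 Y}{69}$ ($E{\left(Y \right)} = \frac{Y}{\frac{4}{5} - -13} = \frac{Y}{\frac{4}{5} + 13} = \frac{Y}{\frac{69}{5}} = Y \frac{5}{69} = \frac{5 Y}{69}$)
$\frac{P{\left(275 \right)}}{E{\left(-304 \right)}} = \frac{-35 + 5 \cdot 275}{\frac{5}{69} \left(-304\right)} = \frac{-35 + 1375}{- \frac{1520}{69}} = 1340 \left(- \frac{69}{1520}\right) = - \frac{4623}{76}$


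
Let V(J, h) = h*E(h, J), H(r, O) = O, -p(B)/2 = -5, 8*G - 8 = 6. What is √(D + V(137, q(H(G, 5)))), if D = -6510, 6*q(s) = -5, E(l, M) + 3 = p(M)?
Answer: I*√234570/6 ≈ 80.721*I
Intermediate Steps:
G = 7/4 (G = 1 + (⅛)*6 = 1 + ¾ = 7/4 ≈ 1.7500)
p(B) = 10 (p(B) = -2*(-5) = 10)
E(l, M) = 7 (E(l, M) = -3 + 10 = 7)
q(s) = -⅚ (q(s) = (⅙)*(-5) = -⅚)
V(J, h) = 7*h (V(J, h) = h*7 = 7*h)
√(D + V(137, q(H(G, 5)))) = √(-6510 + 7*(-⅚)) = √(-6510 - 35/6) = √(-39095/6) = I*√234570/6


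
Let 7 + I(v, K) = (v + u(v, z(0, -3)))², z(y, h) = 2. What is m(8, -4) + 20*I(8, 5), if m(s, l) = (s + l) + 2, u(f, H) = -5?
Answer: 46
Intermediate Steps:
m(s, l) = 2 + l + s (m(s, l) = (l + s) + 2 = 2 + l + s)
I(v, K) = -7 + (-5 + v)² (I(v, K) = -7 + (v - 5)² = -7 + (-5 + v)²)
m(8, -4) + 20*I(8, 5) = (2 - 4 + 8) + 20*(-7 + (-5 + 8)²) = 6 + 20*(-7 + 3²) = 6 + 20*(-7 + 9) = 6 + 20*2 = 6 + 40 = 46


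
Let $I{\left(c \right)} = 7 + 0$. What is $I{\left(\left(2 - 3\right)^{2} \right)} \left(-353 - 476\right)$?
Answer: $-5803$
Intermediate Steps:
$I{\left(c \right)} = 7$
$I{\left(\left(2 - 3\right)^{2} \right)} \left(-353 - 476\right) = 7 \left(-353 - 476\right) = 7 \left(-829\right) = -5803$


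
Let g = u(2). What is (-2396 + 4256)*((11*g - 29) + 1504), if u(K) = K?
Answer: 2784420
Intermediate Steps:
g = 2
(-2396 + 4256)*((11*g - 29) + 1504) = (-2396 + 4256)*((11*2 - 29) + 1504) = 1860*((22 - 29) + 1504) = 1860*(-7 + 1504) = 1860*1497 = 2784420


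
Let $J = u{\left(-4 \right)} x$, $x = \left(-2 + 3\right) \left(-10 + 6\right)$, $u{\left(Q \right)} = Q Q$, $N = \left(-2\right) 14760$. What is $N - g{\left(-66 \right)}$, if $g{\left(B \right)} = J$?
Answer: $-29456$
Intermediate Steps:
$N = -29520$
$u{\left(Q \right)} = Q^{2}$
$x = -4$ ($x = 1 \left(-4\right) = -4$)
$J = -64$ ($J = \left(-4\right)^{2} \left(-4\right) = 16 \left(-4\right) = -64$)
$g{\left(B \right)} = -64$
$N - g{\left(-66 \right)} = -29520 - -64 = -29520 + 64 = -29456$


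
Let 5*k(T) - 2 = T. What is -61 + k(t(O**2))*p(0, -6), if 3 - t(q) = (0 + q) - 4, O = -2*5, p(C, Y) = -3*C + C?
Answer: -61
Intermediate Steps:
p(C, Y) = -2*C
O = -10
t(q) = 7 - q (t(q) = 3 - ((0 + q) - 4) = 3 - (q - 4) = 3 - (-4 + q) = 3 + (4 - q) = 7 - q)
k(T) = 2/5 + T/5
-61 + k(t(O**2))*p(0, -6) = -61 + (2/5 + (7 - 1*(-10)**2)/5)*(-2*0) = -61 + (2/5 + (7 - 1*100)/5)*0 = -61 + (2/5 + (7 - 100)/5)*0 = -61 + (2/5 + (1/5)*(-93))*0 = -61 + (2/5 - 93/5)*0 = -61 - 91/5*0 = -61 + 0 = -61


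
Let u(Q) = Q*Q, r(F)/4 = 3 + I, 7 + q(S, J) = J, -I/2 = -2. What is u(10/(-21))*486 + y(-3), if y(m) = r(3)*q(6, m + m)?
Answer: -12436/49 ≈ -253.80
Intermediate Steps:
I = 4 (I = -2*(-2) = 4)
q(S, J) = -7 + J
r(F) = 28 (r(F) = 4*(3 + 4) = 4*7 = 28)
u(Q) = Q**2
y(m) = -196 + 56*m (y(m) = 28*(-7 + (m + m)) = 28*(-7 + 2*m) = -196 + 56*m)
u(10/(-21))*486 + y(-3) = (10/(-21))**2*486 + (-196 + 56*(-3)) = (10*(-1/21))**2*486 + (-196 - 168) = (-10/21)**2*486 - 364 = (100/441)*486 - 364 = 5400/49 - 364 = -12436/49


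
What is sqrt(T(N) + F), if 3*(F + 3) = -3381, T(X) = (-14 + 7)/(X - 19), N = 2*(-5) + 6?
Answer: 3*I*sqrt(66401)/23 ≈ 33.611*I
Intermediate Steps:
N = -4 (N = -10 + 6 = -4)
T(X) = -7/(-19 + X)
F = -1130 (F = -3 + (1/3)*(-3381) = -3 - 1127 = -1130)
sqrt(T(N) + F) = sqrt(-7/(-19 - 4) - 1130) = sqrt(-7/(-23) - 1130) = sqrt(-7*(-1/23) - 1130) = sqrt(7/23 - 1130) = sqrt(-25983/23) = 3*I*sqrt(66401)/23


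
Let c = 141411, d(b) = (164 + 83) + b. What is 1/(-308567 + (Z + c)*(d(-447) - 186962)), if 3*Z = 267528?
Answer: -1/43157432661 ≈ -2.3171e-11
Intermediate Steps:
Z = 89176 (Z = (⅓)*267528 = 89176)
d(b) = 247 + b
1/(-308567 + (Z + c)*(d(-447) - 186962)) = 1/(-308567 + (89176 + 141411)*((247 - 447) - 186962)) = 1/(-308567 + 230587*(-200 - 186962)) = 1/(-308567 + 230587*(-187162)) = 1/(-308567 - 43157124094) = 1/(-43157432661) = -1/43157432661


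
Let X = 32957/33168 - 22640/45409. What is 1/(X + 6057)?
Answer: 1506125712/9123349058477 ≈ 0.00016508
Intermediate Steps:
X = 745620893/1506125712 (X = 32957*(1/33168) - 22640*1/45409 = 32957/33168 - 22640/45409 = 745620893/1506125712 ≈ 0.49506)
1/(X + 6057) = 1/(745620893/1506125712 + 6057) = 1/(9123349058477/1506125712) = 1506125712/9123349058477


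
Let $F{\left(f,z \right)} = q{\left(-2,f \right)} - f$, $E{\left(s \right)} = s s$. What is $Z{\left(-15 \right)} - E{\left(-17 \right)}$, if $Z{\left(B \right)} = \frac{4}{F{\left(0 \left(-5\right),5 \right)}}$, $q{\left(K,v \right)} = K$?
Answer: $-291$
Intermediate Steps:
$E{\left(s \right)} = s^{2}$
$F{\left(f,z \right)} = -2 - f$
$Z{\left(B \right)} = -2$ ($Z{\left(B \right)} = \frac{4}{-2 - 0 \left(-5\right)} = \frac{4}{-2 - 0} = \frac{4}{-2 + 0} = \frac{4}{-2} = 4 \left(- \frac{1}{2}\right) = -2$)
$Z{\left(-15 \right)} - E{\left(-17 \right)} = -2 - \left(-17\right)^{2} = -2 - 289 = -291$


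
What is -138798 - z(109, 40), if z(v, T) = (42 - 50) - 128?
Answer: -138662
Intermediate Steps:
z(v, T) = -136 (z(v, T) = -8 - 128 = -136)
-138798 - z(109, 40) = -138798 - 1*(-136) = -138798 + 136 = -138662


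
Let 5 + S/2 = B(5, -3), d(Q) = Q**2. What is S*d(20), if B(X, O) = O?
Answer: -6400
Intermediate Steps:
S = -16 (S = -10 + 2*(-3) = -10 - 6 = -16)
S*d(20) = -16*20**2 = -16*400 = -6400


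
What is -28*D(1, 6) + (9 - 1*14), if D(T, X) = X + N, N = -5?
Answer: -33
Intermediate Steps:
D(T, X) = -5 + X (D(T, X) = X - 5 = -5 + X)
-28*D(1, 6) + (9 - 1*14) = -28*(-5 + 6) + (9 - 1*14) = -28*1 + (9 - 14) = -28 - 5 = -33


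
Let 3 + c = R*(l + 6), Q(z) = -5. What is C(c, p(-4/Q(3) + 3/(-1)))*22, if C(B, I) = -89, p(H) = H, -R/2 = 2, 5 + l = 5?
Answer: -1958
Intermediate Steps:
l = 0 (l = -5 + 5 = 0)
R = -4 (R = -2*2 = -4)
c = -27 (c = -3 - 4*(0 + 6) = -3 - 4*6 = -3 - 24 = -27)
C(c, p(-4/Q(3) + 3/(-1)))*22 = -89*22 = -1958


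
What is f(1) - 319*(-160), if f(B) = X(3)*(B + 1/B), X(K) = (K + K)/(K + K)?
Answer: 51042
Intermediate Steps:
X(K) = 1 (X(K) = (2*K)/((2*K)) = (2*K)*(1/(2*K)) = 1)
f(B) = B + 1/B (f(B) = 1*(B + 1/B) = B + 1/B)
f(1) - 319*(-160) = (1 + 1/1) - 319*(-160) = (1 + 1) + 51040 = 2 + 51040 = 51042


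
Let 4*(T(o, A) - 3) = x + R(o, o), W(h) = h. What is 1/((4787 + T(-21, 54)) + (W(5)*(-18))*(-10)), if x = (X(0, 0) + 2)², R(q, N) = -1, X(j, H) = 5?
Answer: 1/5702 ≈ 0.00017538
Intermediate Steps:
x = 49 (x = (5 + 2)² = 7² = 49)
T(o, A) = 15 (T(o, A) = 3 + (49 - 1)/4 = 3 + (¼)*48 = 3 + 12 = 15)
1/((4787 + T(-21, 54)) + (W(5)*(-18))*(-10)) = 1/((4787 + 15) + (5*(-18))*(-10)) = 1/(4802 - 90*(-10)) = 1/(4802 + 900) = 1/5702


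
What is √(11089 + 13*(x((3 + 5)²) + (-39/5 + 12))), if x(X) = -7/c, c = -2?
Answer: √1118910/10 ≈ 105.78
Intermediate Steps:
x(X) = 7/2 (x(X) = -7/(-2) = -7*(-½) = 7/2)
√(11089 + 13*(x((3 + 5)²) + (-39/5 + 12))) = √(11089 + 13*(7/2 + (-39/5 + 12))) = √(11089 + 13*(7/2 + 21/5)) = √(11089 + 13*(77/10)) = √(11089 + 1001/10) = √(111891/10) = √1118910/10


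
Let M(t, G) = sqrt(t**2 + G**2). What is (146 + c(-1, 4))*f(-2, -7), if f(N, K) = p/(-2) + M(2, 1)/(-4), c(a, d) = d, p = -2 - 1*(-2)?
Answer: -75*sqrt(5)/2 ≈ -83.853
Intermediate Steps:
M(t, G) = sqrt(G**2 + t**2)
p = 0 (p = -2 + 2 = 0)
f(N, K) = -sqrt(5)/4 (f(N, K) = 0/(-2) + sqrt(1**2 + 2**2)/(-4) = 0*(-1/2) + sqrt(1 + 4)*(-1/4) = 0 + sqrt(5)*(-1/4) = 0 - sqrt(5)/4 = -sqrt(5)/4)
(146 + c(-1, 4))*f(-2, -7) = (146 + 4)*(-sqrt(5)/4) = 150*(-sqrt(5)/4) = -75*sqrt(5)/2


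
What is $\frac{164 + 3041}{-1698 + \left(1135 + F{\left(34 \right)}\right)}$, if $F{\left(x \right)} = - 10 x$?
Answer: $- \frac{3205}{903} \approx -3.5493$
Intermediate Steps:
$\frac{164 + 3041}{-1698 + \left(1135 + F{\left(34 \right)}\right)} = \frac{164 + 3041}{-1698 + \left(1135 - 340\right)} = \frac{3205}{-1698 + \left(1135 - 340\right)} = \frac{3205}{-1698 + 795} = \frac{3205}{-903} = 3205 \left(- \frac{1}{903}\right) = - \frac{3205}{903}$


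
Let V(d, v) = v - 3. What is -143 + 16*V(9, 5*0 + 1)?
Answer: -175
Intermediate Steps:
V(d, v) = -3 + v
-143 + 16*V(9, 5*0 + 1) = -143 + 16*(-3 + (5*0 + 1)) = -143 + 16*(-3 + (0 + 1)) = -143 + 16*(-3 + 1) = -143 + 16*(-2) = -143 - 32 = -175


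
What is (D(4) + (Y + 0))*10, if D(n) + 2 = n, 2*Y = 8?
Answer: 60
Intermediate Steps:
Y = 4 (Y = (½)*8 = 4)
D(n) = -2 + n
(D(4) + (Y + 0))*10 = ((-2 + 4) + (4 + 0))*10 = (2 + 4)*10 = 6*10 = 60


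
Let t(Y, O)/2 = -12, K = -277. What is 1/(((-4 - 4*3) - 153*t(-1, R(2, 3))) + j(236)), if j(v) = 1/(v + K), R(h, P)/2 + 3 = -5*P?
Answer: 41/149895 ≈ 0.00027352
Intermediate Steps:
R(h, P) = -6 - 10*P (R(h, P) = -6 + 2*(-5*P) = -6 - 10*P)
t(Y, O) = -24 (t(Y, O) = 2*(-12) = -24)
j(v) = 1/(-277 + v) (j(v) = 1/(v - 277) = 1/(-277 + v))
1/(((-4 - 4*3) - 153*t(-1, R(2, 3))) + j(236)) = 1/(((-4 - 4*3) - 153*(-24)) + 1/(-277 + 236)) = 1/(((-4 - 12) + 3672) + 1/(-41)) = 1/((-16 + 3672) - 1/41) = 1/(3656 - 1/41) = 1/(149895/41) = 41/149895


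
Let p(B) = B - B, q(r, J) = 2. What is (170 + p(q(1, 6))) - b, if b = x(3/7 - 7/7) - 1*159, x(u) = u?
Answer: 2307/7 ≈ 329.57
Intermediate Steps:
p(B) = 0
b = -1117/7 (b = (3/7 - 7/7) - 1*159 = (3*(⅐) - 7*⅐) - 159 = (3/7 - 1) - 159 = -4/7 - 159 = -1117/7 ≈ -159.57)
(170 + p(q(1, 6))) - b = (170 + 0) - 1*(-1117/7) = 170 + 1117/7 = 2307/7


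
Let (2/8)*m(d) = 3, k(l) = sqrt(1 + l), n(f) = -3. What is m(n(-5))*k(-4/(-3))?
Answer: 4*sqrt(21) ≈ 18.330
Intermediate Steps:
m(d) = 12 (m(d) = 4*3 = 12)
m(n(-5))*k(-4/(-3)) = 12*sqrt(1 - 4/(-3)) = 12*sqrt(1 - 4*(-1/3)) = 12*sqrt(1 + 4/3) = 12*sqrt(7/3) = 12*(sqrt(21)/3) = 4*sqrt(21)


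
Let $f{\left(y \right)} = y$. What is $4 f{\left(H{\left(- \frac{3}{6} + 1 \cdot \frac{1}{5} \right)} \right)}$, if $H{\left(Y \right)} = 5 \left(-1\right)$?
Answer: $-20$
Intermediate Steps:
$H{\left(Y \right)} = -5$
$4 f{\left(H{\left(- \frac{3}{6} + 1 \cdot \frac{1}{5} \right)} \right)} = 4 \left(-5\right) = -20$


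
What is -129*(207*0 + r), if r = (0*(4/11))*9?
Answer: 0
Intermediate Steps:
r = 0 (r = (0*(4*(1/11)))*9 = (0*(4/11))*9 = 0*9 = 0)
-129*(207*0 + r) = -129*(207*0 + 0) = -129*(0 + 0) = -129*0 = 0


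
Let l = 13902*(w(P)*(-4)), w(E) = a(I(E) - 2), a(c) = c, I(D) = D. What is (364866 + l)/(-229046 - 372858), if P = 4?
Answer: -126825/300952 ≈ -0.42141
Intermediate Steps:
w(E) = -2 + E (w(E) = E - 2 = -2 + E)
l = -111216 (l = 13902*((-2 + 4)*(-4)) = 13902*(2*(-4)) = 13902*(-8) = -111216)
(364866 + l)/(-229046 - 372858) = (364866 - 111216)/(-229046 - 372858) = 253650/(-601904) = 253650*(-1/601904) = -126825/300952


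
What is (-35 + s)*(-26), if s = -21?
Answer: 1456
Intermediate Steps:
(-35 + s)*(-26) = (-35 - 21)*(-26) = -56*(-26) = 1456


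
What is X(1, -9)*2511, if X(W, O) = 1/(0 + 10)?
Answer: 2511/10 ≈ 251.10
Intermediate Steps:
X(W, O) = 1/10
X(1, -9)*2511 = (1/10)*2511 = 2511/10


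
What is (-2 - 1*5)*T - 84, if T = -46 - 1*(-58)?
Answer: -168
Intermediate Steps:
T = 12 (T = -46 + 58 = 12)
(-2 - 1*5)*T - 84 = (-2 - 1*5)*12 - 84 = (-2 - 5)*12 - 84 = -7*12 - 84 = -84 - 84 = -168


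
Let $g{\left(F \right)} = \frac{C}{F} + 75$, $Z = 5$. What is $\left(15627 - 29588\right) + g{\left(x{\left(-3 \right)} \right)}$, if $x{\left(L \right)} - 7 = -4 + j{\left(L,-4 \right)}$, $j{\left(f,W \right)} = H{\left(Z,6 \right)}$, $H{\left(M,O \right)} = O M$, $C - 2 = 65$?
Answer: $- \frac{458171}{33} \approx -13884.0$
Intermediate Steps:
$C = 67$ ($C = 2 + 65 = 67$)
$H{\left(M,O \right)} = M O$
$j{\left(f,W \right)} = 30$ ($j{\left(f,W \right)} = 5 \cdot 6 = 30$)
$x{\left(L \right)} = 33$ ($x{\left(L \right)} = 7 + \left(-4 + 30\right) = 7 + 26 = 33$)
$g{\left(F \right)} = 75 + \frac{67}{F}$ ($g{\left(F \right)} = \frac{67}{F} + 75 = 75 + \frac{67}{F}$)
$\left(15627 - 29588\right) + g{\left(x{\left(-3 \right)} \right)} = \left(15627 - 29588\right) + \left(75 + \frac{67}{33}\right) = -13961 + \left(75 + 67 \cdot \frac{1}{33}\right) = -13961 + \left(75 + \frac{67}{33}\right) = -13961 + \frac{2542}{33} = - \frac{458171}{33}$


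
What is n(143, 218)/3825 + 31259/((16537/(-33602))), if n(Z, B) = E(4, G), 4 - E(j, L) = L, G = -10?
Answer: -4017645579832/63254025 ≈ -63516.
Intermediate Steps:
E(j, L) = 4 - L
n(Z, B) = 14 (n(Z, B) = 4 - 1*(-10) = 4 + 10 = 14)
n(143, 218)/3825 + 31259/((16537/(-33602))) = 14/3825 + 31259/((16537/(-33602))) = 14*(1/3825) + 31259/((16537*(-1/33602))) = 14/3825 + 31259/(-16537/33602) = 14/3825 + 31259*(-33602/16537) = 14/3825 - 1050364918/16537 = -4017645579832/63254025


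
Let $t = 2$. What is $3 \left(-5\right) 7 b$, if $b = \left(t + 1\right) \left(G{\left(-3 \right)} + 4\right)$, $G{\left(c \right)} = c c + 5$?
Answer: $-5670$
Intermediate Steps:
$G{\left(c \right)} = 5 + c^{2}$ ($G{\left(c \right)} = c^{2} + 5 = 5 + c^{2}$)
$b = 54$ ($b = \left(2 + 1\right) \left(\left(5 + \left(-3\right)^{2}\right) + 4\right) = 3 \left(\left(5 + 9\right) + 4\right) = 3 \left(14 + 4\right) = 3 \cdot 18 = 54$)
$3 \left(-5\right) 7 b = 3 \left(-5\right) 7 \cdot 54 = 3 \left(\left(-35\right) 54\right) = 3 \left(-1890\right) = -5670$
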